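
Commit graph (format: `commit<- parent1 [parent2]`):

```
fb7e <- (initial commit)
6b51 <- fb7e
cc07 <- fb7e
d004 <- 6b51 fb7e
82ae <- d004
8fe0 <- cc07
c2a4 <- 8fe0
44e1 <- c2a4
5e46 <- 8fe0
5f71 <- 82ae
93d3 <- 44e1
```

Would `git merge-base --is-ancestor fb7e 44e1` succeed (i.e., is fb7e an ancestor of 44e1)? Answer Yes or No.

Ancestors of 44e1 (commits reachable by following parents): {44e1, 8fe0, c2a4, cc07, fb7e}.
fb7e is in that set, so it is an ancestor of 44e1.

Yes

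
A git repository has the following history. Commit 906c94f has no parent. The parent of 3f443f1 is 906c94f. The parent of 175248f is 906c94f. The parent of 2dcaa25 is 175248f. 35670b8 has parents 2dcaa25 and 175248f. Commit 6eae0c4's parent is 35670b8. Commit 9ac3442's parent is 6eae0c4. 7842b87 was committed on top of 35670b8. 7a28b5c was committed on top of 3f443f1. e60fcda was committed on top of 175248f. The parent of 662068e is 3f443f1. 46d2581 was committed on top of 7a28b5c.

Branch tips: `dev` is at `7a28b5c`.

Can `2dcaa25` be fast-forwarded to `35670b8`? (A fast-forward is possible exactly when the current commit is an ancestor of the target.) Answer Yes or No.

A fast-forward from 2dcaa25 to 35670b8 is possible iff 2dcaa25 is an ancestor of 35670b8.
Ancestors of 35670b8: {175248f, 2dcaa25, 35670b8, 906c94f}.
2dcaa25 is among them, so fast-forward is possible.

Yes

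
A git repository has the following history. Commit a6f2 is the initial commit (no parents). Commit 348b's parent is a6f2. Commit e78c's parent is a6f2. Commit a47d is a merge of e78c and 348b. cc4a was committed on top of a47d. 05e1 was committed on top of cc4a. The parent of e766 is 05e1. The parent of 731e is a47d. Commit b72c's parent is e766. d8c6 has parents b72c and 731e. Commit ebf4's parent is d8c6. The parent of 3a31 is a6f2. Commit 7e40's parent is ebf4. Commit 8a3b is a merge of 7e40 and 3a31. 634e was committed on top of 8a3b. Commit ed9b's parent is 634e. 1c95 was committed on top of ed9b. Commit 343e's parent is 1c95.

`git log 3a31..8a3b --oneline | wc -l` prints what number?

Reachable from 8a3b: {05e1, 348b, 3a31, 731e, 7e40, 8a3b, a47d, a6f2, b72c, cc4a, d8c6, e766, e78c, ebf4}.
Reachable from 3a31: {3a31, a6f2}.
In 8a3b's history but not 3a31's: {05e1, 348b, 731e, 7e40, 8a3b, a47d, b72c, cc4a, d8c6, e766, e78c, ebf4} — 12 commits.

12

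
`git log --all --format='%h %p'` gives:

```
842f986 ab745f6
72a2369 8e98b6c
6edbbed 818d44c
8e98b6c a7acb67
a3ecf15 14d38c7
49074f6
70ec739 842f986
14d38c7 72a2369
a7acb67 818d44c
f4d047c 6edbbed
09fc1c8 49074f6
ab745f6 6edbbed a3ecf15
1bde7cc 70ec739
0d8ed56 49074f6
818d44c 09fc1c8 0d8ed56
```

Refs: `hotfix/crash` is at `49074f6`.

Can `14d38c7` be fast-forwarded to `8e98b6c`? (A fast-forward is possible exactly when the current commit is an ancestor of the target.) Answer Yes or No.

No

A fast-forward from 14d38c7 to 8e98b6c is possible iff 14d38c7 is an ancestor of 8e98b6c.
Ancestors of 8e98b6c: {09fc1c8, 0d8ed56, 49074f6, 818d44c, 8e98b6c, a7acb67}.
14d38c7 is not among them, so fast-forward is not possible.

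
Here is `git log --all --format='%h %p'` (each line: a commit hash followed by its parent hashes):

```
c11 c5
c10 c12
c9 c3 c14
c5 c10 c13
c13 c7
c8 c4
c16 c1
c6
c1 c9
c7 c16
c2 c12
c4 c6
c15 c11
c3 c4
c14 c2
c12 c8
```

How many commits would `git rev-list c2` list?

5

Walking parent pointers from c2: reachable set = {c12, c2, c4, c6, c8}.
That is 5 commits.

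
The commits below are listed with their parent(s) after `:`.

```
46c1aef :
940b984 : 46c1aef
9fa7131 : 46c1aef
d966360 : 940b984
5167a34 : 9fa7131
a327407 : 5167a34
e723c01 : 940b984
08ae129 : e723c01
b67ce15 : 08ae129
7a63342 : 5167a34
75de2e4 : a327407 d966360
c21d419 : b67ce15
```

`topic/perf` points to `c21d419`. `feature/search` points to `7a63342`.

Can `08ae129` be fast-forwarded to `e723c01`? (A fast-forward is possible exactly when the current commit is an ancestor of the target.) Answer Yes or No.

No

A fast-forward from 08ae129 to e723c01 is possible iff 08ae129 is an ancestor of e723c01.
Ancestors of e723c01: {46c1aef, 940b984, e723c01}.
08ae129 is not among them, so fast-forward is not possible.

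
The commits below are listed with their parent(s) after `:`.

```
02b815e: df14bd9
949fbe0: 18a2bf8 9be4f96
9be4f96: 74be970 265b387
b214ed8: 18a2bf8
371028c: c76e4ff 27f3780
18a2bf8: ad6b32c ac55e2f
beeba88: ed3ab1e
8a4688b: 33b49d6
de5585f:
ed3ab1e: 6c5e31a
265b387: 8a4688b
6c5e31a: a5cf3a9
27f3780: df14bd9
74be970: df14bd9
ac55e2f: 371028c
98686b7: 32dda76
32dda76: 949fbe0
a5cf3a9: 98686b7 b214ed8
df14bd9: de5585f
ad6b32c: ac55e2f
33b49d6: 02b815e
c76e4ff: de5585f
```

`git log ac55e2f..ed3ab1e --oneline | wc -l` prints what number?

15

Reachable from ed3ab1e: {02b815e, 18a2bf8, 265b387, 27f3780, 32dda76, 33b49d6, 371028c, 6c5e31a, 74be970, 8a4688b, 949fbe0, 98686b7, 9be4f96, a5cf3a9, ac55e2f, ad6b32c, b214ed8, c76e4ff, de5585f, df14bd9, ed3ab1e}.
Reachable from ac55e2f: {27f3780, 371028c, ac55e2f, c76e4ff, de5585f, df14bd9}.
In ed3ab1e's history but not ac55e2f's: {02b815e, 18a2bf8, 265b387, 32dda76, 33b49d6, 6c5e31a, 74be970, 8a4688b, 949fbe0, 98686b7, 9be4f96, a5cf3a9, ad6b32c, b214ed8, ed3ab1e} — 15 commits.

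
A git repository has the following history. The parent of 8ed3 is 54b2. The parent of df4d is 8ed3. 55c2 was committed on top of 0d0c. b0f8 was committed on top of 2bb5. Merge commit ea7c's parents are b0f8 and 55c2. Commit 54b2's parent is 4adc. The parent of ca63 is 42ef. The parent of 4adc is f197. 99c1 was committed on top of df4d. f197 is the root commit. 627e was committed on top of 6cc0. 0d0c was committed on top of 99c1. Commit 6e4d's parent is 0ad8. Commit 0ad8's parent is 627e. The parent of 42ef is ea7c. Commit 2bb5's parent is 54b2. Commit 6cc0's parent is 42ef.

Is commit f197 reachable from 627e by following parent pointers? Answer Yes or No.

Yes

Ancestors of 627e (commits reachable by following parents): {0d0c, 2bb5, 42ef, 4adc, 54b2, 55c2, 627e, 6cc0, 8ed3, 99c1, b0f8, df4d, ea7c, f197}.
f197 is in that set, so it is an ancestor of 627e.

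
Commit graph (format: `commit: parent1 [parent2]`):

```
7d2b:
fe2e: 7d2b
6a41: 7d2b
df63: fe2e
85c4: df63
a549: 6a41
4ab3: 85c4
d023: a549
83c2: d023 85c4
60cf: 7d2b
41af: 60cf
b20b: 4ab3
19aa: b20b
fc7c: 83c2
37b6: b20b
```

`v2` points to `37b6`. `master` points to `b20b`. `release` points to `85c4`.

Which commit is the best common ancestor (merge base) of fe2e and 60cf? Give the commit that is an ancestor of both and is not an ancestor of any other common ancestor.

7d2b

Ancestors of fe2e: {7d2b, fe2e}.
Ancestors of 60cf: {60cf, 7d2b}.
Common ancestors: {7d2b}.
The only common ancestor is 7d2b, so it is the merge base.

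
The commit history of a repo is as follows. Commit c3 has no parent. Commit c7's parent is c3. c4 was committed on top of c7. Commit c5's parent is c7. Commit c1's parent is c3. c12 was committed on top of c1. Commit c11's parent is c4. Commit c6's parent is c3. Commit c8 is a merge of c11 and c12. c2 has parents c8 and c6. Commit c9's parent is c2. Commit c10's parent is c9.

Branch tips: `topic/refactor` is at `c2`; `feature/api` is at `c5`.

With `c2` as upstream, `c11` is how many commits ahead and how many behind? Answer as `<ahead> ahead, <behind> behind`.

Reachable from c11: {c11, c3, c4, c7}.
Reachable from c2: {c1, c11, c12, c2, c3, c4, c6, c7, c8}.
Only in c11's history (ahead): {} — 0.
Only in c2's history (behind): {c1, c12, c2, c6, c8} — 5.

0 ahead, 5 behind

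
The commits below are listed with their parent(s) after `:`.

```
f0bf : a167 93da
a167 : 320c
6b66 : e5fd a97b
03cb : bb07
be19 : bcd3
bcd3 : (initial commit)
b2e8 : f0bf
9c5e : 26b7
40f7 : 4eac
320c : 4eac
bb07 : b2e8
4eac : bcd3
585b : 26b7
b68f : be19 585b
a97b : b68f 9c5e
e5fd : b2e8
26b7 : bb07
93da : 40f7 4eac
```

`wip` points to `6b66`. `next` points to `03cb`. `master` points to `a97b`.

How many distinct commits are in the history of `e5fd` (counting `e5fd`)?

9

Walking parent pointers from e5fd: reachable set = {320c, 40f7, 4eac, 93da, a167, b2e8, bcd3, e5fd, f0bf}.
That is 9 commits.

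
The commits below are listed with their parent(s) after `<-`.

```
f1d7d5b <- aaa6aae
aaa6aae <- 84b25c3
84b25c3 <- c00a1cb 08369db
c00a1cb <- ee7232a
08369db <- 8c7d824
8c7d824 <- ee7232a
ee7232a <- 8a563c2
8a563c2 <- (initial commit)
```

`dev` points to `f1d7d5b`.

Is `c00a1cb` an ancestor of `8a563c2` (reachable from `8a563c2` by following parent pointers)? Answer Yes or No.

Ancestors of 8a563c2: {8a563c2}.
c00a1cb is not in that set, so it is not an ancestor of 8a563c2.

No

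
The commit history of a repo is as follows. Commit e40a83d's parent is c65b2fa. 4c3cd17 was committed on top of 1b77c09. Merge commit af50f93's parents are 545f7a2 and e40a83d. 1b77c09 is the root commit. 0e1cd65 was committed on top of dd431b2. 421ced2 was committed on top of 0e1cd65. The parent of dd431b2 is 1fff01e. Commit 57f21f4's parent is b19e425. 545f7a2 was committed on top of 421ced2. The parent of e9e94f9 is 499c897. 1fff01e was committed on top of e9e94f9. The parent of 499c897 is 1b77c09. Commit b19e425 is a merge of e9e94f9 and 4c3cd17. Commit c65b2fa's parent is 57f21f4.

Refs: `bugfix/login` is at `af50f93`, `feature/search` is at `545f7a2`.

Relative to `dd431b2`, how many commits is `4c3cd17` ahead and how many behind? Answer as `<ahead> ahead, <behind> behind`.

1 ahead, 4 behind

Reachable from 4c3cd17: {1b77c09, 4c3cd17}.
Reachable from dd431b2: {1b77c09, 1fff01e, 499c897, dd431b2, e9e94f9}.
Only in 4c3cd17's history (ahead): {4c3cd17} — 1.
Only in dd431b2's history (behind): {1fff01e, 499c897, dd431b2, e9e94f9} — 4.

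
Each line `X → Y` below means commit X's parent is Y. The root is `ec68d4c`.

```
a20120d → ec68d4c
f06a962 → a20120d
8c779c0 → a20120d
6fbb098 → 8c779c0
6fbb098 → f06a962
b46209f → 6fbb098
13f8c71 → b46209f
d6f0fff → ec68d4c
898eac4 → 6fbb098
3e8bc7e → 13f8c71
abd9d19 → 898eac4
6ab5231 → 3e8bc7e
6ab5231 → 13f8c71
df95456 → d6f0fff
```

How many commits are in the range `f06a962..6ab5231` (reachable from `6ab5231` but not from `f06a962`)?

6

Reachable from 6ab5231: {13f8c71, 3e8bc7e, 6ab5231, 6fbb098, 8c779c0, a20120d, b46209f, ec68d4c, f06a962}.
Reachable from f06a962: {a20120d, ec68d4c, f06a962}.
In 6ab5231's history but not f06a962's: {13f8c71, 3e8bc7e, 6ab5231, 6fbb098, 8c779c0, b46209f} — 6 commits.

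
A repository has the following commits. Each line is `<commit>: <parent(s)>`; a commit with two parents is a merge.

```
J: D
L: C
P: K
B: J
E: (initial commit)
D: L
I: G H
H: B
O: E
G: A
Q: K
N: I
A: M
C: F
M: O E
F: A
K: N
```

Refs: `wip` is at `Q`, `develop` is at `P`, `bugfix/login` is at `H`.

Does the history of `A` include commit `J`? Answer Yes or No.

No

Ancestors of A: {A, E, M, O}.
J is not in that set, so it is not an ancestor of A.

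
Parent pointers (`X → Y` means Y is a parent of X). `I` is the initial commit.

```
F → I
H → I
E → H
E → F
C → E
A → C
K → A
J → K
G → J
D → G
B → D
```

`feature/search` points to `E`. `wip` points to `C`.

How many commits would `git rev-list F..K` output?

Reachable from K: {A, C, E, F, H, I, K}.
Reachable from F: {F, I}.
In K's history but not F's: {A, C, E, H, K} — 5 commits.

5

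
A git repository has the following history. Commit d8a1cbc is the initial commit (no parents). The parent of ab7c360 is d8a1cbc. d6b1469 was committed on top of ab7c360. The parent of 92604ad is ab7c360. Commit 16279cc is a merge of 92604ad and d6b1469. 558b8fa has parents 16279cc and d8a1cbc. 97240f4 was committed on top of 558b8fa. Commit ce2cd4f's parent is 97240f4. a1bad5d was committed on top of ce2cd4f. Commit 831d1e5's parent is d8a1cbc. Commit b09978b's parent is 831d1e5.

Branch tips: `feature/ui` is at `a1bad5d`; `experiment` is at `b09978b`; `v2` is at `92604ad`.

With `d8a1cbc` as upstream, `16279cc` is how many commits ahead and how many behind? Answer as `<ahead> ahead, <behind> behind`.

Reachable from 16279cc: {16279cc, 92604ad, ab7c360, d6b1469, d8a1cbc}.
Reachable from d8a1cbc: {d8a1cbc}.
Only in 16279cc's history (ahead): {16279cc, 92604ad, ab7c360, d6b1469} — 4.
Only in d8a1cbc's history (behind): {} — 0.

4 ahead, 0 behind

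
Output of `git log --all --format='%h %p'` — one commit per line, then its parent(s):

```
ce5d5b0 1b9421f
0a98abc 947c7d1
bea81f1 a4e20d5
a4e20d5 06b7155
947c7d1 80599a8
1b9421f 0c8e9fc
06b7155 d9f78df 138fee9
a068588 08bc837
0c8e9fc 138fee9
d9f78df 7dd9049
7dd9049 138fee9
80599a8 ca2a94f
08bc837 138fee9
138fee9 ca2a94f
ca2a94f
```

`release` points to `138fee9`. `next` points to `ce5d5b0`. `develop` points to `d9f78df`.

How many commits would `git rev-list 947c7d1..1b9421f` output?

3

Reachable from 1b9421f: {0c8e9fc, 138fee9, 1b9421f, ca2a94f}.
Reachable from 947c7d1: {80599a8, 947c7d1, ca2a94f}.
In 1b9421f's history but not 947c7d1's: {0c8e9fc, 138fee9, 1b9421f} — 3 commits.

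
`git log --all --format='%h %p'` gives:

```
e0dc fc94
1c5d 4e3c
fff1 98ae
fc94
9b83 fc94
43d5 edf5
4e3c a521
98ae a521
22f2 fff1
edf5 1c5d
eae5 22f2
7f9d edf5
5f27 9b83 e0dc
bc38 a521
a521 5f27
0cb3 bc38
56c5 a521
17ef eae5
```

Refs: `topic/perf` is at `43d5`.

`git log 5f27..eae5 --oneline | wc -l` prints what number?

Reachable from eae5: {22f2, 5f27, 98ae, 9b83, a521, e0dc, eae5, fc94, fff1}.
Reachable from 5f27: {5f27, 9b83, e0dc, fc94}.
In eae5's history but not 5f27's: {22f2, 98ae, a521, eae5, fff1} — 5 commits.

5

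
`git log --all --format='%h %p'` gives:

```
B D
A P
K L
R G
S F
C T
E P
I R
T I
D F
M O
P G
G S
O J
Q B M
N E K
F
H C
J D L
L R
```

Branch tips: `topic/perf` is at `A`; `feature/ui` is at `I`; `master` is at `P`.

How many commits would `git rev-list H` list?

Walking parent pointers from H: reachable set = {C, F, G, H, I, R, S, T}.
That is 8 commits.

8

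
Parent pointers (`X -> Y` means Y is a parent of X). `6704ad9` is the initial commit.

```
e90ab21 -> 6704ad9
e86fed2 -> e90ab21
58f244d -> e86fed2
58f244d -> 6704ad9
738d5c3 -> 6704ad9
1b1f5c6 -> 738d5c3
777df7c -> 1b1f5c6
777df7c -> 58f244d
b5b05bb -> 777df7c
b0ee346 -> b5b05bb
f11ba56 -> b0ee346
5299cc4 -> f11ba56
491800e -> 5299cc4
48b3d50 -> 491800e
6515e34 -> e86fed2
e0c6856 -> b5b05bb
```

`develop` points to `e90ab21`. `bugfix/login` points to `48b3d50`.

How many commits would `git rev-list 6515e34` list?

4

Walking parent pointers from 6515e34: reachable set = {6515e34, 6704ad9, e86fed2, e90ab21}.
That is 4 commits.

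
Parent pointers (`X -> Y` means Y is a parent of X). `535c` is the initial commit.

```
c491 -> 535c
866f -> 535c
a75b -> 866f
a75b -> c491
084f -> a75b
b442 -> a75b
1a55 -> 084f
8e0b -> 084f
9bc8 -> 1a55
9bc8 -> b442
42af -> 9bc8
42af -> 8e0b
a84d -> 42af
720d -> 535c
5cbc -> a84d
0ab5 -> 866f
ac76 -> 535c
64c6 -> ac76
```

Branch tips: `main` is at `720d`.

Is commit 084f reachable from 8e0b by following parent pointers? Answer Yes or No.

Yes

Ancestors of 8e0b (commits reachable by following parents): {084f, 535c, 866f, 8e0b, a75b, c491}.
084f is in that set, so it is an ancestor of 8e0b.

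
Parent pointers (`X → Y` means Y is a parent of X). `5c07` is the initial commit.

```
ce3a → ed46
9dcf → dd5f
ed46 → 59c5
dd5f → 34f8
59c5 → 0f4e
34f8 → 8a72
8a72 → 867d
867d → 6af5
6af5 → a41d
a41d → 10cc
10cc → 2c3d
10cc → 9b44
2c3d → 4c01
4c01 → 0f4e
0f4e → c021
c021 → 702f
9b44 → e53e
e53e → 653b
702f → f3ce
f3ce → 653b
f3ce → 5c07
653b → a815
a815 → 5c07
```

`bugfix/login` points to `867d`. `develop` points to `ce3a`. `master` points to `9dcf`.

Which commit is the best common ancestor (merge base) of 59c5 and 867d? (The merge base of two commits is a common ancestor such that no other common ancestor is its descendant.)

Ancestors of 59c5: {0f4e, 59c5, 5c07, 653b, 702f, a815, c021, f3ce}.
Ancestors of 867d: {0f4e, 10cc, 2c3d, 4c01, 5c07, 653b, 6af5, 702f, 867d, 9b44, a41d, a815, c021, e53e, f3ce}.
Common ancestors: {0f4e, 5c07, 653b, 702f, a815, c021, f3ce}.
Among these, 0f4e is not an ancestor of any other common ancestor — it is the merge base.

0f4e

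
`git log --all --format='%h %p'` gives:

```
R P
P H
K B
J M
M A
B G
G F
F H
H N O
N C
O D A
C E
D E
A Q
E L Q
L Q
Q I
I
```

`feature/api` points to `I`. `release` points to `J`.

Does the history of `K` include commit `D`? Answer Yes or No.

Yes

Ancestors of K (commits reachable by following parents): {A, B, C, D, E, F, G, H, I, K, L, N, O, Q}.
D is in that set, so it is an ancestor of K.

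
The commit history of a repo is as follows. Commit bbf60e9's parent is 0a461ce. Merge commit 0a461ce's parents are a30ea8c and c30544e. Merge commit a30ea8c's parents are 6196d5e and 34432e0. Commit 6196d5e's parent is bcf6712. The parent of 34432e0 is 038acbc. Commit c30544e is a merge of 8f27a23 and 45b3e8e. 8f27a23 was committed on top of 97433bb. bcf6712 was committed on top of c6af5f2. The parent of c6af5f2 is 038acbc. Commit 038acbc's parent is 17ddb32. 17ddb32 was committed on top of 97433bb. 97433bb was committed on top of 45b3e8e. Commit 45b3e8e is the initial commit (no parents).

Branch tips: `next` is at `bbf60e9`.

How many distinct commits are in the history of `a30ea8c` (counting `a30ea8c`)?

9

Walking parent pointers from a30ea8c: reachable set = {038acbc, 17ddb32, 34432e0, 45b3e8e, 6196d5e, 97433bb, a30ea8c, bcf6712, c6af5f2}.
That is 9 commits.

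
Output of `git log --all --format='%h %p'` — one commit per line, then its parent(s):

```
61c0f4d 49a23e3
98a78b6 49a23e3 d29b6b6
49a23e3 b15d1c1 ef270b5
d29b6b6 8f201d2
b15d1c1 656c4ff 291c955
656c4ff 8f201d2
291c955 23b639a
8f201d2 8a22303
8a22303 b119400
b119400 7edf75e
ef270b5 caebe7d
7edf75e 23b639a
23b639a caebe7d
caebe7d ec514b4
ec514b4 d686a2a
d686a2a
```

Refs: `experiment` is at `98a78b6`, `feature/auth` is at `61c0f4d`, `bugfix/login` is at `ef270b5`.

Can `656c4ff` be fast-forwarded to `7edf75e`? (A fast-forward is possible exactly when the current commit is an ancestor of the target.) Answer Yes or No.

A fast-forward from 656c4ff to 7edf75e is possible iff 656c4ff is an ancestor of 7edf75e.
Ancestors of 7edf75e: {23b639a, 7edf75e, caebe7d, d686a2a, ec514b4}.
656c4ff is not among them, so fast-forward is not possible.

No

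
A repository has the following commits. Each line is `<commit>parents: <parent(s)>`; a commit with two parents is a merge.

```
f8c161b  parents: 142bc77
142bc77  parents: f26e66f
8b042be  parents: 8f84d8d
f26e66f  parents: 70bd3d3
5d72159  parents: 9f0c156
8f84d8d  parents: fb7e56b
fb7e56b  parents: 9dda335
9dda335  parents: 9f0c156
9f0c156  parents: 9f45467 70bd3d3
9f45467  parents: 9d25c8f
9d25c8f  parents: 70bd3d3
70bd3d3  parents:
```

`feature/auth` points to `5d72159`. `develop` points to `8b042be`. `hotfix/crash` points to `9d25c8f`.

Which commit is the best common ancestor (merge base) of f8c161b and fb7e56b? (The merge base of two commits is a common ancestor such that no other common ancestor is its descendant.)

Ancestors of f8c161b: {142bc77, 70bd3d3, f26e66f, f8c161b}.
Ancestors of fb7e56b: {70bd3d3, 9d25c8f, 9dda335, 9f0c156, 9f45467, fb7e56b}.
Common ancestors: {70bd3d3}.
The only common ancestor is 70bd3d3, so it is the merge base.

70bd3d3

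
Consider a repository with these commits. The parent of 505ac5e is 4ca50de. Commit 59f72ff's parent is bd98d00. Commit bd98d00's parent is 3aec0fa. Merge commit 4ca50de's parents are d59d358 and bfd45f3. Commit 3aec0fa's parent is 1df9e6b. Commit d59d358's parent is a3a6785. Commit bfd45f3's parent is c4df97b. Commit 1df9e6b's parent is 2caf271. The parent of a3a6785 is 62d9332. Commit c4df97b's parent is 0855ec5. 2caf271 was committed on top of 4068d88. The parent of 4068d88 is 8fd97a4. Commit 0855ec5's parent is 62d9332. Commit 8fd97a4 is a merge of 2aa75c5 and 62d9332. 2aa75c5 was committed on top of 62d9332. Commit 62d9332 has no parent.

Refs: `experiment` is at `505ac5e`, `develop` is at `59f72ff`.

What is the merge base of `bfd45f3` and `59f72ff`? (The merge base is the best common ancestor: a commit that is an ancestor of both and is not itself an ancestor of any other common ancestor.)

Ancestors of bfd45f3: {0855ec5, 62d9332, bfd45f3, c4df97b}.
Ancestors of 59f72ff: {1df9e6b, 2aa75c5, 2caf271, 3aec0fa, 4068d88, 59f72ff, 62d9332, 8fd97a4, bd98d00}.
Common ancestors: {62d9332}.
The only common ancestor is 62d9332, so it is the merge base.

62d9332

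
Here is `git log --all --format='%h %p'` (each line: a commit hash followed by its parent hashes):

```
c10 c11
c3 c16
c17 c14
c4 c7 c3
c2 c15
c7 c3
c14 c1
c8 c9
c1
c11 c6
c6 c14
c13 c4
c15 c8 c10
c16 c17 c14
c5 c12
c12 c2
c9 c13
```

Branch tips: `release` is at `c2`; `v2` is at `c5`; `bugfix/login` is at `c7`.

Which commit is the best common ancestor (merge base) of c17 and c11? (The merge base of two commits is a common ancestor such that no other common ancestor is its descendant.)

Ancestors of c17: {c1, c14, c17}.
Ancestors of c11: {c1, c11, c14, c6}.
Common ancestors: {c1, c14}.
Among these, c14 is not an ancestor of any other common ancestor — it is the merge base.

c14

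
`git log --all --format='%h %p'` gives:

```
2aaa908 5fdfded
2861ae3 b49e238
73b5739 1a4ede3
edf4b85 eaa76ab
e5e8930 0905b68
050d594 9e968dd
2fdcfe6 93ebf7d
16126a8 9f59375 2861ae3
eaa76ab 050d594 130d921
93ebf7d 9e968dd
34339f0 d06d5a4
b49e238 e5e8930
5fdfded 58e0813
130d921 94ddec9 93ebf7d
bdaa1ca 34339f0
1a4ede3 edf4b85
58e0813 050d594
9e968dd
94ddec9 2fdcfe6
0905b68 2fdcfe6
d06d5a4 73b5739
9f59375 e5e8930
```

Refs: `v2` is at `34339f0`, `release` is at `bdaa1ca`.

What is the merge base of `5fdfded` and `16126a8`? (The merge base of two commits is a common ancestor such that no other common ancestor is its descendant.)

Ancestors of 5fdfded: {050d594, 58e0813, 5fdfded, 9e968dd}.
Ancestors of 16126a8: {0905b68, 16126a8, 2861ae3, 2fdcfe6, 93ebf7d, 9e968dd, 9f59375, b49e238, e5e8930}.
Common ancestors: {9e968dd}.
The only common ancestor is 9e968dd, so it is the merge base.

9e968dd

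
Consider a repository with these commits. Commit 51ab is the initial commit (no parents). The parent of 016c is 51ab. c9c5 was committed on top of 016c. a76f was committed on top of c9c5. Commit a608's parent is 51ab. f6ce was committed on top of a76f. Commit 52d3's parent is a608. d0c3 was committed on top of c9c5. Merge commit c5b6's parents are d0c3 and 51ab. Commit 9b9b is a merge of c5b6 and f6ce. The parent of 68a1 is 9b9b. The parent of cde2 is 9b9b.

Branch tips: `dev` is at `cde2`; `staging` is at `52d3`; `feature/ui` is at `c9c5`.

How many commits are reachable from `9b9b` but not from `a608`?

Reachable from 9b9b: {016c, 51ab, 9b9b, a76f, c5b6, c9c5, d0c3, f6ce}.
Reachable from a608: {51ab, a608}.
In 9b9b's history but not a608's: {016c, 9b9b, a76f, c5b6, c9c5, d0c3, f6ce} — 7 commits.

7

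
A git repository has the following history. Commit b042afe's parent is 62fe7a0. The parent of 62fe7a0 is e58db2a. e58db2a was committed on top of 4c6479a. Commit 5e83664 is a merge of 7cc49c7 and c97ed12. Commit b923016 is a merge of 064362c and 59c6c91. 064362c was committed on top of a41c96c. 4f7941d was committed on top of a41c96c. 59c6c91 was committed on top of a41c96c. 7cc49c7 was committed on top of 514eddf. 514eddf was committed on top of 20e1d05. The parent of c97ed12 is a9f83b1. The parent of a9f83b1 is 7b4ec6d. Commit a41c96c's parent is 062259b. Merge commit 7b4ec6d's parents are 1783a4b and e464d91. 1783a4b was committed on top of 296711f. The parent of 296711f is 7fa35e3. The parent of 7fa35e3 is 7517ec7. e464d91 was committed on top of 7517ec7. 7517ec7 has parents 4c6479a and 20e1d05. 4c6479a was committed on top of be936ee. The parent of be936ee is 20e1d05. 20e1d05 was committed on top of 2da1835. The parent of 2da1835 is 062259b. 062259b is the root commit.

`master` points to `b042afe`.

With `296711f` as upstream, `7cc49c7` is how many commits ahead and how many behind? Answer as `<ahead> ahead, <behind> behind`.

Reachable from 7cc49c7: {062259b, 20e1d05, 2da1835, 514eddf, 7cc49c7}.
Reachable from 296711f: {062259b, 20e1d05, 296711f, 2da1835, 4c6479a, 7517ec7, 7fa35e3, be936ee}.
Only in 7cc49c7's history (ahead): {514eddf, 7cc49c7} — 2.
Only in 296711f's history (behind): {296711f, 4c6479a, 7517ec7, 7fa35e3, be936ee} — 5.

2 ahead, 5 behind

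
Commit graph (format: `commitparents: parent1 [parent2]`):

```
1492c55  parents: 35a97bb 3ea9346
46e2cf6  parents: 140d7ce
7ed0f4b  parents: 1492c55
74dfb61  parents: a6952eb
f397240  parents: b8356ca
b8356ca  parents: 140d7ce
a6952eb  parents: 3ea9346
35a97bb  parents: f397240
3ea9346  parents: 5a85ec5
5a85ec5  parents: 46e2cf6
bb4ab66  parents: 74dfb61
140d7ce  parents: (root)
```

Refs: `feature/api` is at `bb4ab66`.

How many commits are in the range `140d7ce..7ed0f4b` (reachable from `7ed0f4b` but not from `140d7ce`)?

8

Reachable from 7ed0f4b: {140d7ce, 1492c55, 35a97bb, 3ea9346, 46e2cf6, 5a85ec5, 7ed0f4b, b8356ca, f397240}.
Reachable from 140d7ce: {140d7ce}.
In 7ed0f4b's history but not 140d7ce's: {1492c55, 35a97bb, 3ea9346, 46e2cf6, 5a85ec5, 7ed0f4b, b8356ca, f397240} — 8 commits.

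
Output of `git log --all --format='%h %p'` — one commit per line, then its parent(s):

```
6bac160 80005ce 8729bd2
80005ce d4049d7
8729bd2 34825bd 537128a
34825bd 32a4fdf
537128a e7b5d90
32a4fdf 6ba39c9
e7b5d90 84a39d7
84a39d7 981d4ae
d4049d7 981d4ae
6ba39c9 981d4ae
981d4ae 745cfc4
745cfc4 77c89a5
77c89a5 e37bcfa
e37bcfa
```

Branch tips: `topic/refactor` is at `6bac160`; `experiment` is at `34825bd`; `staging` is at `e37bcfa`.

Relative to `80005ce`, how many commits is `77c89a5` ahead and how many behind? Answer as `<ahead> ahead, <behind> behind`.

Reachable from 77c89a5: {77c89a5, e37bcfa}.
Reachable from 80005ce: {745cfc4, 77c89a5, 80005ce, 981d4ae, d4049d7, e37bcfa}.
Only in 77c89a5's history (ahead): {} — 0.
Only in 80005ce's history (behind): {745cfc4, 80005ce, 981d4ae, d4049d7} — 4.

0 ahead, 4 behind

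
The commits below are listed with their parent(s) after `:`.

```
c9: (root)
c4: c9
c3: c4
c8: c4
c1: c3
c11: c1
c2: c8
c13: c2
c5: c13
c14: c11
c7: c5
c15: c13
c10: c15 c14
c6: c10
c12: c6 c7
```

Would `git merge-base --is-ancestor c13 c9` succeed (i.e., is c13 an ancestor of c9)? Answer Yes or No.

Ancestors of c9: {c9}.
c13 is not in that set, so it is not an ancestor of c9.

No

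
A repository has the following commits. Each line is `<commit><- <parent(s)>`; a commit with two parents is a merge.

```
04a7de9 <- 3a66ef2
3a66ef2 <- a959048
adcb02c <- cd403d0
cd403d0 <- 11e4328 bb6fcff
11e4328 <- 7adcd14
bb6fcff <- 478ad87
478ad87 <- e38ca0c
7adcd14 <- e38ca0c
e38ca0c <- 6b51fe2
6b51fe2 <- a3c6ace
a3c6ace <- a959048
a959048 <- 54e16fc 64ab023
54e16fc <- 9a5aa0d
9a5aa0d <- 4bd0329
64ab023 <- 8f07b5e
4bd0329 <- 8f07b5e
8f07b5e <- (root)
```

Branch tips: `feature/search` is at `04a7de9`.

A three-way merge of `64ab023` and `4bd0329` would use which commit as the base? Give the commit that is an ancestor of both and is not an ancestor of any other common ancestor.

Ancestors of 64ab023: {64ab023, 8f07b5e}.
Ancestors of 4bd0329: {4bd0329, 8f07b5e}.
Common ancestors: {8f07b5e}.
The only common ancestor is 8f07b5e, so it is the merge base.

8f07b5e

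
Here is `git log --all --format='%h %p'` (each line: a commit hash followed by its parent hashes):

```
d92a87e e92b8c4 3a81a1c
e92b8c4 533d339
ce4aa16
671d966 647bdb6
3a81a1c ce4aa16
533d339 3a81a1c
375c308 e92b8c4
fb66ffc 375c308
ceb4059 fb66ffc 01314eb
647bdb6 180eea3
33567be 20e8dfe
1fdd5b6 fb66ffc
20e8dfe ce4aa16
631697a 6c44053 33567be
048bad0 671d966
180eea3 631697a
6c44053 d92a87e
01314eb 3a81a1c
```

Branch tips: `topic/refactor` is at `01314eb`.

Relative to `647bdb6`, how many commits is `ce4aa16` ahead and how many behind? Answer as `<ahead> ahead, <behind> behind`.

Reachable from ce4aa16: {ce4aa16}.
Reachable from 647bdb6: {180eea3, 20e8dfe, 33567be, 3a81a1c, 533d339, 631697a, 647bdb6, 6c44053, ce4aa16, d92a87e, e92b8c4}.
Only in ce4aa16's history (ahead): {} — 0.
Only in 647bdb6's history (behind): {180eea3, 20e8dfe, 33567be, 3a81a1c, 533d339, 631697a, 647bdb6, 6c44053, d92a87e, e92b8c4} — 10.

0 ahead, 10 behind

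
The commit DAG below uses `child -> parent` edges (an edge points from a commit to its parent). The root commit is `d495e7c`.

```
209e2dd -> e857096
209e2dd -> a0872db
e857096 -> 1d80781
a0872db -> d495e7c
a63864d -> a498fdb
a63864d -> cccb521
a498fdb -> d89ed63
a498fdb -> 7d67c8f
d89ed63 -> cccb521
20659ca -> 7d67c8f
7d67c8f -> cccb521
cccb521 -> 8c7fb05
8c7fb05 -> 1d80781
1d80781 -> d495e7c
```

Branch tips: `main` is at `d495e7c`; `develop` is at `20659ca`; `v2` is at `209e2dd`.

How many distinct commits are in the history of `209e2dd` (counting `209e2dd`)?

Walking parent pointers from 209e2dd: reachable set = {1d80781, 209e2dd, a0872db, d495e7c, e857096}.
That is 5 commits.

5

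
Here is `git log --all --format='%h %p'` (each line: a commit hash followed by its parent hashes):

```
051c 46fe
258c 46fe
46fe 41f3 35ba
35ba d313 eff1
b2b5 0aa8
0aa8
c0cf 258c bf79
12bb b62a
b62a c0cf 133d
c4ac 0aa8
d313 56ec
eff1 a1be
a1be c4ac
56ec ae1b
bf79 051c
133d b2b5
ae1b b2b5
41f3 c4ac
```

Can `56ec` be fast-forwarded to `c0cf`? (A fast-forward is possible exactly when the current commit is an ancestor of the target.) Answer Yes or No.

Yes

A fast-forward from 56ec to c0cf is possible iff 56ec is an ancestor of c0cf.
Ancestors of c0cf: {051c, 0aa8, 258c, 35ba, 41f3, 46fe, 56ec, a1be, ae1b, b2b5, bf79, c0cf, c4ac, d313, eff1}.
56ec is among them, so fast-forward is possible.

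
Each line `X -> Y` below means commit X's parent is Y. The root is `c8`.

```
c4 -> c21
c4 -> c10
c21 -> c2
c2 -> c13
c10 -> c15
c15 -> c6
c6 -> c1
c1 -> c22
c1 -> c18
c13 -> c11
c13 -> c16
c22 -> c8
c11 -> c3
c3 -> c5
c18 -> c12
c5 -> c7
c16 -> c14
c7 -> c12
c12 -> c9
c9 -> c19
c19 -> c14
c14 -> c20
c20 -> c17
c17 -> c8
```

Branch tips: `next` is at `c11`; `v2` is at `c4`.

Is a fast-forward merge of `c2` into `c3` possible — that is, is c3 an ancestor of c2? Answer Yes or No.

A fast-forward from c3 to c2 is possible iff c3 is an ancestor of c2.
Ancestors of c2: {c11, c12, c13, c14, c16, c17, c19, c2, c20, c3, c5, c7, c8, c9}.
c3 is among them, so fast-forward is possible.

Yes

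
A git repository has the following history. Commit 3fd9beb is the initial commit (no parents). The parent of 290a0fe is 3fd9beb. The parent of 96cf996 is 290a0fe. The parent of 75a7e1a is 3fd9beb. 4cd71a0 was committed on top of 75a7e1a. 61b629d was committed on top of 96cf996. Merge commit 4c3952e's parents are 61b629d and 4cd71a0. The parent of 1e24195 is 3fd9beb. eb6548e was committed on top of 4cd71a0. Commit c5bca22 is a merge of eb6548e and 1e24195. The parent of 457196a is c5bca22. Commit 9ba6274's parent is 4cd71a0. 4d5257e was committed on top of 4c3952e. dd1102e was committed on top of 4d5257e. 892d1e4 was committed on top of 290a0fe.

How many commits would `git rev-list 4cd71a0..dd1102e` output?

6

Reachable from dd1102e: {290a0fe, 3fd9beb, 4c3952e, 4cd71a0, 4d5257e, 61b629d, 75a7e1a, 96cf996, dd1102e}.
Reachable from 4cd71a0: {3fd9beb, 4cd71a0, 75a7e1a}.
In dd1102e's history but not 4cd71a0's: {290a0fe, 4c3952e, 4d5257e, 61b629d, 96cf996, dd1102e} — 6 commits.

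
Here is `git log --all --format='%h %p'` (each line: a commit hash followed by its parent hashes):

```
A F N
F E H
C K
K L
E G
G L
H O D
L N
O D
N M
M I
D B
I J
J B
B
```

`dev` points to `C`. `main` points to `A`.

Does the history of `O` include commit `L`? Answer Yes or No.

Ancestors of O: {B, D, O}.
L is not in that set, so it is not an ancestor of O.

No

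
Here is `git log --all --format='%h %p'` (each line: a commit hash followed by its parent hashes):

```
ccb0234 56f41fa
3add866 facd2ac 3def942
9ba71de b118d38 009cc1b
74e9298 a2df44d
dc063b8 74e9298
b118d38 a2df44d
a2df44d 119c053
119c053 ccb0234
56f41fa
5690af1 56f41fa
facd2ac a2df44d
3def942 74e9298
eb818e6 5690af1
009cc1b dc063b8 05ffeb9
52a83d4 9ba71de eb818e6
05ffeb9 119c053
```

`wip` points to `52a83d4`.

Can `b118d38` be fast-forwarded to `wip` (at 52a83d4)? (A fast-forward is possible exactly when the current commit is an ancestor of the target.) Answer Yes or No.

A fast-forward from b118d38 to 52a83d4 is possible iff b118d38 is an ancestor of 52a83d4.
Ancestors of 52a83d4: {009cc1b, 05ffeb9, 119c053, 52a83d4, 5690af1, 56f41fa, 74e9298, 9ba71de, a2df44d, b118d38, ccb0234, dc063b8, eb818e6}.
b118d38 is among them, so fast-forward is possible.

Yes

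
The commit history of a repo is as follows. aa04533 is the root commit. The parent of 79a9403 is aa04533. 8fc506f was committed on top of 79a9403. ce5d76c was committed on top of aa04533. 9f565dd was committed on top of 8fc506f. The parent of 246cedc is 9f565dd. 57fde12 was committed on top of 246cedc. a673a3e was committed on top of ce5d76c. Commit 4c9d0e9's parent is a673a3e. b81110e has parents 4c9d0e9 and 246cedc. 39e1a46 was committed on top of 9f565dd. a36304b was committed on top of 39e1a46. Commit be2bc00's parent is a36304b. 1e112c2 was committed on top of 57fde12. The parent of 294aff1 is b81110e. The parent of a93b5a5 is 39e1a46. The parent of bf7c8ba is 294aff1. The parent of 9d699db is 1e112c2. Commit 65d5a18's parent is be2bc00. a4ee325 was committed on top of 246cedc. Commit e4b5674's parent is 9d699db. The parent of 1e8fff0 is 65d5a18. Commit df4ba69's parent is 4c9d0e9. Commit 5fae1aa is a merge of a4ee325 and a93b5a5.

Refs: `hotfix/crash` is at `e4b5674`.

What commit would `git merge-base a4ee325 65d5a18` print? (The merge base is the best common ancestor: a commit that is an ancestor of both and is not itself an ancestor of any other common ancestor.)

Ancestors of a4ee325: {246cedc, 79a9403, 8fc506f, 9f565dd, a4ee325, aa04533}.
Ancestors of 65d5a18: {39e1a46, 65d5a18, 79a9403, 8fc506f, 9f565dd, a36304b, aa04533, be2bc00}.
Common ancestors: {79a9403, 8fc506f, 9f565dd, aa04533}.
Among these, 9f565dd is not an ancestor of any other common ancestor — it is the merge base.

9f565dd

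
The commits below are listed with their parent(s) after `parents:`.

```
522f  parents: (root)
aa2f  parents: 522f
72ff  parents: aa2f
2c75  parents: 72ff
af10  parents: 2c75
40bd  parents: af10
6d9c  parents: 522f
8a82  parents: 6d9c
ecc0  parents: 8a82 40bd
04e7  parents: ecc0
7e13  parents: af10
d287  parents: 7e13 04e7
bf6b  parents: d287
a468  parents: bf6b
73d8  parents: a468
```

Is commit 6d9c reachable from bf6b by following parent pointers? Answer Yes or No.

Yes

Ancestors of bf6b (commits reachable by following parents): {04e7, 2c75, 40bd, 522f, 6d9c, 72ff, 7e13, 8a82, aa2f, af10, bf6b, d287, ecc0}.
6d9c is in that set, so it is an ancestor of bf6b.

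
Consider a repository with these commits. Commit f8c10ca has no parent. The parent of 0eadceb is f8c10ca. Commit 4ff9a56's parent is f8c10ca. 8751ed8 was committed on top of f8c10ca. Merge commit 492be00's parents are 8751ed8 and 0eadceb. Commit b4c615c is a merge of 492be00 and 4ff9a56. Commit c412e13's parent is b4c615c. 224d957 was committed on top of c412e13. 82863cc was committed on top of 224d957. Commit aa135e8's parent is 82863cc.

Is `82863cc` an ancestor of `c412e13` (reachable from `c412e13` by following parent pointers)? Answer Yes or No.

No

Ancestors of c412e13: {0eadceb, 492be00, 4ff9a56, 8751ed8, b4c615c, c412e13, f8c10ca}.
82863cc is not in that set, so it is not an ancestor of c412e13.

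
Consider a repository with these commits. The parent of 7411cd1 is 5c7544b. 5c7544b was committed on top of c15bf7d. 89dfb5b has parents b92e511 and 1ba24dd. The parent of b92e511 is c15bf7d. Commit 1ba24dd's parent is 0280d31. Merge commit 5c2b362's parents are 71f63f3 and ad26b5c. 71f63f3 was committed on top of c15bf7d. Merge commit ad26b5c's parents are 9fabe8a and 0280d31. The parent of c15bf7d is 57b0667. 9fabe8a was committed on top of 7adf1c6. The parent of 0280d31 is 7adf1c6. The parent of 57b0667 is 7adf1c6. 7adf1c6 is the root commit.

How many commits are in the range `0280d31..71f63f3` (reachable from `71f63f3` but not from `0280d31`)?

Reachable from 71f63f3: {57b0667, 71f63f3, 7adf1c6, c15bf7d}.
Reachable from 0280d31: {0280d31, 7adf1c6}.
In 71f63f3's history but not 0280d31's: {57b0667, 71f63f3, c15bf7d} — 3 commits.

3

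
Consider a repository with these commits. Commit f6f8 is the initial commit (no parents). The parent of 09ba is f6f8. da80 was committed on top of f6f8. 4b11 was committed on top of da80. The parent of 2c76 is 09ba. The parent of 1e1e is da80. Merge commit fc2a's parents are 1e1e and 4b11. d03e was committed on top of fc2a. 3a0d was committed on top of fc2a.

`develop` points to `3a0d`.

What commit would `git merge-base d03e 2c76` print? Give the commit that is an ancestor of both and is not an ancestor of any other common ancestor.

f6f8

Ancestors of d03e: {1e1e, 4b11, d03e, da80, f6f8, fc2a}.
Ancestors of 2c76: {09ba, 2c76, f6f8}.
Common ancestors: {f6f8}.
The only common ancestor is f6f8, so it is the merge base.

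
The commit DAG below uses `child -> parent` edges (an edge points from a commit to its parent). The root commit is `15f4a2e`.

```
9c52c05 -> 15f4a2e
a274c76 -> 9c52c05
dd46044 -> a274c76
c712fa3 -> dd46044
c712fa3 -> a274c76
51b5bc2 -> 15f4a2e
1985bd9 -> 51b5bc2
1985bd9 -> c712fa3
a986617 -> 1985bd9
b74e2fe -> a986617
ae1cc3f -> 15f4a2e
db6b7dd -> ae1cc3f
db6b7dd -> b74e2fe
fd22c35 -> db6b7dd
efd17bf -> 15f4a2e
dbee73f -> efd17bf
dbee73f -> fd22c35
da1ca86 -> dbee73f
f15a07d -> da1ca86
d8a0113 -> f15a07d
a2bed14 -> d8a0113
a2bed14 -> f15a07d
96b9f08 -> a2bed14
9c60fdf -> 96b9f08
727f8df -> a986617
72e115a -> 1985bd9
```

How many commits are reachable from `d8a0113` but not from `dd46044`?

13

Reachable from d8a0113: {15f4a2e, 1985bd9, 51b5bc2, 9c52c05, a274c76, a986617, ae1cc3f, b74e2fe, c712fa3, d8a0113, da1ca86, db6b7dd, dbee73f, dd46044, efd17bf, f15a07d, fd22c35}.
Reachable from dd46044: {15f4a2e, 9c52c05, a274c76, dd46044}.
In d8a0113's history but not dd46044's: {1985bd9, 51b5bc2, a986617, ae1cc3f, b74e2fe, c712fa3, d8a0113, da1ca86, db6b7dd, dbee73f, efd17bf, f15a07d, fd22c35} — 13 commits.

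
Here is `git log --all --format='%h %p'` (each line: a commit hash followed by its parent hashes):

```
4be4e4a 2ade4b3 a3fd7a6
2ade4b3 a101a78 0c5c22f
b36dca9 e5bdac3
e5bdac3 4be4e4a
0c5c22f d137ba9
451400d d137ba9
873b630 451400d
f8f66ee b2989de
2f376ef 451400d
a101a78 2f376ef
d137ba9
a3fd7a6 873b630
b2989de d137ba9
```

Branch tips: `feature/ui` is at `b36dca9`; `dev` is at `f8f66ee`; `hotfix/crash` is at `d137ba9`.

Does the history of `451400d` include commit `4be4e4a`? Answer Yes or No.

Ancestors of 451400d: {451400d, d137ba9}.
4be4e4a is not in that set, so it is not an ancestor of 451400d.

No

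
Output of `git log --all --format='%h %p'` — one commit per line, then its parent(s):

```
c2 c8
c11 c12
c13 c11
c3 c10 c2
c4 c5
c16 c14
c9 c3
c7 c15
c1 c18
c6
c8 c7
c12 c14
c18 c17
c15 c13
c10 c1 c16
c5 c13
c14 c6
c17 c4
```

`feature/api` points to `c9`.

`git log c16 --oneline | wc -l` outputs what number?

Walking parent pointers from c16: reachable set = {c14, c16, c6}.
That is 3 commits.

3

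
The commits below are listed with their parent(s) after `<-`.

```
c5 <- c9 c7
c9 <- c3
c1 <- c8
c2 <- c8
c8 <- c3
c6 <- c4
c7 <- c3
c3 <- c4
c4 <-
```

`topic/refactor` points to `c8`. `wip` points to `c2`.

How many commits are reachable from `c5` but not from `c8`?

Reachable from c5: {c3, c4, c5, c7, c9}.
Reachable from c8: {c3, c4, c8}.
In c5's history but not c8's: {c5, c7, c9} — 3 commits.

3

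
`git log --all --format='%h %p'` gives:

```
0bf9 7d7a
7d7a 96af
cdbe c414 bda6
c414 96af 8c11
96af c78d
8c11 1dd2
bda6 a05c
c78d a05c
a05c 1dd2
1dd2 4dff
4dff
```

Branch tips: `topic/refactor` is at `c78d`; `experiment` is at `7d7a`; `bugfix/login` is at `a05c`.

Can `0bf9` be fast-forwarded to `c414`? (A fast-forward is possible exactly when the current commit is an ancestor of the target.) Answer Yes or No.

No

A fast-forward from 0bf9 to c414 is possible iff 0bf9 is an ancestor of c414.
Ancestors of c414: {1dd2, 4dff, 8c11, 96af, a05c, c414, c78d}.
0bf9 is not among them, so fast-forward is not possible.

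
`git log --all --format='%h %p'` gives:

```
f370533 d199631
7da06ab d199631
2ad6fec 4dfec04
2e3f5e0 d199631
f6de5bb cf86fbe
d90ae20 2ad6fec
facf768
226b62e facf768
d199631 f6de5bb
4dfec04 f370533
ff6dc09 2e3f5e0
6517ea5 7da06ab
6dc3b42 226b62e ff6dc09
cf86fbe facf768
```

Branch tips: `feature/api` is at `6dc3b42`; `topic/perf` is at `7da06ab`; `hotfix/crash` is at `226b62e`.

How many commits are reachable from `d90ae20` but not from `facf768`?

Reachable from d90ae20: {2ad6fec, 4dfec04, cf86fbe, d199631, d90ae20, f370533, f6de5bb, facf768}.
Reachable from facf768: {facf768}.
In d90ae20's history but not facf768's: {2ad6fec, 4dfec04, cf86fbe, d199631, d90ae20, f370533, f6de5bb} — 7 commits.

7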